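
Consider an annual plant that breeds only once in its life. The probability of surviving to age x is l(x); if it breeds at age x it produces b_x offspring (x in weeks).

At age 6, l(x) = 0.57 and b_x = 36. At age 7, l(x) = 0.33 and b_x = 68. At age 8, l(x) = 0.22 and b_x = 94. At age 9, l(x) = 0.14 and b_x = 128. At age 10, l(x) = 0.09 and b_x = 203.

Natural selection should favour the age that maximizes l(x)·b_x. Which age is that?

Expected offspring if breeding at age x = l(x) × b_x:
  age 6: 0.57 × 36 = 20.520
  age 7: 0.33 × 68 = 22.440
  age 8: 0.22 × 94 = 20.680
  age 9: 0.14 × 128 = 17.920
  age 10: 0.09 × 203 = 18.270
Maximum at age 7 (22.440).

7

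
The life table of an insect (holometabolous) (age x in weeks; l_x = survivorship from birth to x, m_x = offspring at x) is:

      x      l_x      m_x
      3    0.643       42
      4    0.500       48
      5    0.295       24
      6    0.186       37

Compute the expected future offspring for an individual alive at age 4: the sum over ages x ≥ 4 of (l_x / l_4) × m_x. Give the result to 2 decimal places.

l_4 = 0.500. Conditional survival from age 4 to x is l_x / l_4.
  x=4: (0.500/0.500) × 48 = 48.0000
  x=5: (0.295/0.500) × 24 = 14.1600
  x=6: (0.186/0.500) × 37 = 13.7640
Sum = 48.0000 + 14.1600 + 13.7640 = 75.9240

75.92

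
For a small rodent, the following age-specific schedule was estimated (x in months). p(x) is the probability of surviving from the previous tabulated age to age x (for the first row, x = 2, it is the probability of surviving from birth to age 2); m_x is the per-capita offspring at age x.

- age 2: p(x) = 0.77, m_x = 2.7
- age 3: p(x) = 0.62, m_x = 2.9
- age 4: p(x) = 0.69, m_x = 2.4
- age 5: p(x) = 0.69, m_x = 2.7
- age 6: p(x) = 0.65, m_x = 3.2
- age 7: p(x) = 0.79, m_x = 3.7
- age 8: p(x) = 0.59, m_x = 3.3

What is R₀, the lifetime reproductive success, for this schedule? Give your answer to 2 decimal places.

6.00

Survivorship from birth: l_x = p_2·p_3·…·p_x.
  l_2 = 0.77000
  l_3 = 0.47740
  l_4 = 0.32941
  l_5 = 0.22729
  l_6 = 0.14774
  l_7 = 0.11671
  l_8 = 0.06886
R₀ = Σ l_x m_x:
  age 2: 0.77000 × 2.7 = 2.0790
  age 3: 0.47740 × 2.9 = 1.3845
  age 4: 0.32941 × 2.4 = 0.7906
  age 5: 0.22729 × 2.7 = 0.6137
  age 6: 0.14774 × 3.2 = 0.4728
  age 7: 0.11671 × 3.7 = 0.4318
  age 8: 0.06886 × 3.3 = 0.2272
R₀ = 2.0790 + 1.3845 + 0.7906 + 0.6137 + 0.4728 + 0.4318 + 0.2272 = 5.9996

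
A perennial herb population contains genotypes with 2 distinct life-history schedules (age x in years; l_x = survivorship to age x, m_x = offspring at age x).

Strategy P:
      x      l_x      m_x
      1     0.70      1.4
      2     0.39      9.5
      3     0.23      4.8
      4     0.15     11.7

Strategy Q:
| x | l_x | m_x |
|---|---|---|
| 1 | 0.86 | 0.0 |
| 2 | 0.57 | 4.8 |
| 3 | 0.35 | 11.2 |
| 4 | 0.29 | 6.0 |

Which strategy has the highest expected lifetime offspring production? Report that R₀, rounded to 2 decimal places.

Strategy P: R₀ = 0.70×1.4 + 0.39×9.5 + 0.23×4.8 + 0.15×11.7 = 7.5440
Strategy Q: R₀ = 0.86×0.0 + 0.57×4.8 + 0.35×11.2 + 0.29×6.0 = 8.3960
Highest R₀: strategy Q with 8.3960.

8.40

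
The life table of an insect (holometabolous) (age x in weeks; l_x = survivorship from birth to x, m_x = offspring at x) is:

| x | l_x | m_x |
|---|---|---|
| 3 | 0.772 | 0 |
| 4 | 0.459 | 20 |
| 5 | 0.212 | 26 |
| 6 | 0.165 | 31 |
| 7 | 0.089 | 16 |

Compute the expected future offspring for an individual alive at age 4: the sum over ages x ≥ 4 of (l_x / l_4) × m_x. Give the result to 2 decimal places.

46.25

l_4 = 0.459. Conditional survival from age 4 to x is l_x / l_4.
  x=4: (0.459/0.459) × 20 = 20.0000
  x=5: (0.212/0.459) × 26 = 12.0087
  x=6: (0.165/0.459) × 31 = 11.1438
  x=7: (0.089/0.459) × 16 = 3.1024
Sum = 20.0000 + 12.0087 + 11.1438 + 3.1024 = 46.2549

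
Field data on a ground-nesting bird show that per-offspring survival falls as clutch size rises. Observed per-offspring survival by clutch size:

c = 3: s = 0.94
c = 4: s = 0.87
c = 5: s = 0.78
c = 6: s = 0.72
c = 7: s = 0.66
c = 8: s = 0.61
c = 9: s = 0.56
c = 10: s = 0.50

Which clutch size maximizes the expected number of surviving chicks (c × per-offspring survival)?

9

Expected surviving chicks = c × s(c):
  c=3: 3 × 0.94 = 2.820
  c=4: 4 × 0.87 = 3.480
  c=5: 5 × 0.78 = 3.900
  c=6: 6 × 0.72 = 4.320
  c=7: 7 × 0.66 = 4.620
  c=8: 8 × 0.61 = 4.880
  c=9: 9 × 0.56 = 5.040
  c=10: 10 × 0.50 = 5.000
Maximum at c = 9 (5.040 surviving chicks).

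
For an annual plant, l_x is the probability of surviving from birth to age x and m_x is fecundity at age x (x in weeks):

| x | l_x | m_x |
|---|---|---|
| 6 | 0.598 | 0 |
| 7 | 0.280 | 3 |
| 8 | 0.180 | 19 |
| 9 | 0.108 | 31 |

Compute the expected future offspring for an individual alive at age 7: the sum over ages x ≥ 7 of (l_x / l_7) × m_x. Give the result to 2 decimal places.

27.17

l_7 = 0.280. Conditional survival from age 7 to x is l_x / l_7.
  x=7: (0.280/0.280) × 3 = 3.0000
  x=8: (0.180/0.280) × 19 = 12.2143
  x=9: (0.108/0.280) × 31 = 11.9571
Sum = 3.0000 + 12.2143 + 11.9571 = 27.1714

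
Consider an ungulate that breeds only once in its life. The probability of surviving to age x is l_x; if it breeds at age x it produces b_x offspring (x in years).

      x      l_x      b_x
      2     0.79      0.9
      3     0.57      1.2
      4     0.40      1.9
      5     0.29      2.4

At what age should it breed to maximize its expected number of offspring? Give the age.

4

Expected offspring if breeding at age x = l_x × b_x:
  age 2: 0.79 × 0.9 = 0.711
  age 3: 0.57 × 1.2 = 0.684
  age 4: 0.40 × 1.9 = 0.760
  age 5: 0.29 × 2.4 = 0.696
Maximum at age 4 (0.760).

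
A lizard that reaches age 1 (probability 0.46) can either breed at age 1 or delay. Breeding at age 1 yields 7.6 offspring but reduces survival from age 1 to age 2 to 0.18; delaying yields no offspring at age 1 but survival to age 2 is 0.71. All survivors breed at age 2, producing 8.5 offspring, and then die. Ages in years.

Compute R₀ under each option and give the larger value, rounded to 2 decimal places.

breed at age 1: R₀ = 0.46 × (7.6 + 0.18 × 8.5) = 0.46 × 9.1300 = 4.1998
delay to age 2: R₀ = 0.46 × (0.71 × 8.5) = 0.46 × 6.0350 = 2.7761
Higher: breed at age 1 (4.1998).

4.20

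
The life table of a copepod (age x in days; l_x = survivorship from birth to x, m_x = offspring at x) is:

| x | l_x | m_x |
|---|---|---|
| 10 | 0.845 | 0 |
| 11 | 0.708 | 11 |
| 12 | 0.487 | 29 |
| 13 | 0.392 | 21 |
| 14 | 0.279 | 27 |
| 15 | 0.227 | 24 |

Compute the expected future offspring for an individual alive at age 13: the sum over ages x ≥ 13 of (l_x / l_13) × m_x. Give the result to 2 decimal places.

54.11

l_13 = 0.392. Conditional survival from age 13 to x is l_x / l_13.
  x=13: (0.392/0.392) × 21 = 21.0000
  x=14: (0.279/0.392) × 27 = 19.2168
  x=15: (0.227/0.392) × 24 = 13.8980
Sum = 21.0000 + 19.2168 + 13.8980 = 54.1148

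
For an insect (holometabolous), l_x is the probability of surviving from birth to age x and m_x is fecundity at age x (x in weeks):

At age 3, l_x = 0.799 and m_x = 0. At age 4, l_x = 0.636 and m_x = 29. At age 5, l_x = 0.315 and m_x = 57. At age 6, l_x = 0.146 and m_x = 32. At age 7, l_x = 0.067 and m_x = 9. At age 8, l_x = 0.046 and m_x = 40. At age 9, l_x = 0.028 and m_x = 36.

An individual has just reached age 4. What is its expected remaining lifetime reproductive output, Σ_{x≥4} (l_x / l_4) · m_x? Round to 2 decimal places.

70.00

l_4 = 0.636. Conditional survival from age 4 to x is l_x / l_4.
  x=4: (0.636/0.636) × 29 = 29.0000
  x=5: (0.315/0.636) × 57 = 28.2311
  x=6: (0.146/0.636) × 32 = 7.3459
  x=7: (0.067/0.636) × 9 = 0.9481
  x=8: (0.046/0.636) × 40 = 2.8931
  x=9: (0.028/0.636) × 36 = 1.5849
Sum = 29.0000 + 28.2311 + 7.3459 + 0.9481 + 2.8931 + 1.5849 = 70.0031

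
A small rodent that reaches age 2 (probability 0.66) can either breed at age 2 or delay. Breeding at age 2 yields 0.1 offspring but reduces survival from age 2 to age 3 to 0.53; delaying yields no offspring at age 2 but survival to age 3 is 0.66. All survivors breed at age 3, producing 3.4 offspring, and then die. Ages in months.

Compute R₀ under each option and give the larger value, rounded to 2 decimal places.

1.48

breed at age 2: R₀ = 0.66 × (0.1 + 0.53 × 3.4) = 0.66 × 1.9020 = 1.2553
delay to age 3: R₀ = 0.66 × (0.66 × 3.4) = 0.66 × 2.2440 = 1.4810
Higher: delay to age 3 (1.4810).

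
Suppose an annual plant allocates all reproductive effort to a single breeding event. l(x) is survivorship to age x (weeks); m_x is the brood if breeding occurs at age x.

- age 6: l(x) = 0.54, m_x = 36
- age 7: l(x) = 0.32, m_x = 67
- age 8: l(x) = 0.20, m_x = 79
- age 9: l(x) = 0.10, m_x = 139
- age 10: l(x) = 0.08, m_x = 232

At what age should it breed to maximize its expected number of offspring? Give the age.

Expected offspring if breeding at age x = l(x) × m_x:
  age 6: 0.54 × 36 = 19.440
  age 7: 0.32 × 67 = 21.440
  age 8: 0.20 × 79 = 15.800
  age 9: 0.10 × 139 = 13.900
  age 10: 0.08 × 232 = 18.560
Maximum at age 7 (21.440).

7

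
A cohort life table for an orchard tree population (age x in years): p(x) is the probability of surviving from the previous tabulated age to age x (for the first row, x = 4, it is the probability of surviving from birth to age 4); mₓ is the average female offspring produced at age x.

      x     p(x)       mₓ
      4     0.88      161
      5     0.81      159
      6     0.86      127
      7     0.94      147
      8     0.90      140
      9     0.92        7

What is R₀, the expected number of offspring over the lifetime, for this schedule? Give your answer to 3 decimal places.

Survivorship from birth: l_x = p_4·p_5·…·p_x.
  l_4 = 0.88000
  l_5 = 0.71280
  l_6 = 0.61301
  l_7 = 0.57623
  l_8 = 0.51860
  l_9 = 0.47712
R₀ = Σ l_x mₓ:
  age 4: 0.88000 × 161 = 141.6800
  age 5: 0.71280 × 159 = 113.3352
  age 6: 0.61301 × 127 = 77.8523
  age 7: 0.57623 × 147 = 84.7058
  age 8: 0.51860 × 140 = 72.6040
  age 9: 0.47712 × 7 = 3.3398
R₀ = 141.6800 + 113.3352 + 77.8523 + 84.7058 + 72.6040 + 3.3398 = 493.5171

493.517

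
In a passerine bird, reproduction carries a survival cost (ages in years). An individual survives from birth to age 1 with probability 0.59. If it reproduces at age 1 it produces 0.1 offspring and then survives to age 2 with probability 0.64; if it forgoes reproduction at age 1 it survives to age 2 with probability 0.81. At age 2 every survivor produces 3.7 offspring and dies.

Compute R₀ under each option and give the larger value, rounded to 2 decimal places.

1.77

breed at age 1: R₀ = 0.59 × (0.1 + 0.64 × 3.7) = 0.59 × 2.4680 = 1.4561
delay to age 2: R₀ = 0.59 × (0.81 × 3.7) = 0.59 × 2.9970 = 1.7682
Higher: delay to age 2 (1.7682).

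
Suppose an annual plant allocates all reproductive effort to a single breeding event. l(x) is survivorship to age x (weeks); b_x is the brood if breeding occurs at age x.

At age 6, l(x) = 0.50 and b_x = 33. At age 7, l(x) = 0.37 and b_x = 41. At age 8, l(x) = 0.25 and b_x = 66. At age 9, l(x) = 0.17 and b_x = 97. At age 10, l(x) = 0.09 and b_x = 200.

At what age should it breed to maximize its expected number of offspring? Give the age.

10

Expected offspring if breeding at age x = l(x) × b_x:
  age 6: 0.50 × 33 = 16.500
  age 7: 0.37 × 41 = 15.170
  age 8: 0.25 × 66 = 16.500
  age 9: 0.17 × 97 = 16.490
  age 10: 0.09 × 200 = 18.000
Maximum at age 10 (18.000).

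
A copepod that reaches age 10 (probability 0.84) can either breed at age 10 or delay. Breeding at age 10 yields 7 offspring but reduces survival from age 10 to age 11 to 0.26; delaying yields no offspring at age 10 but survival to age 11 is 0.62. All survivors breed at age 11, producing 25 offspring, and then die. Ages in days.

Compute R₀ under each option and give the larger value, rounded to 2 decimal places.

13.02

breed at age 10: R₀ = 0.84 × (7 + 0.26 × 25) = 0.84 × 13.5000 = 11.3400
delay to age 11: R₀ = 0.84 × (0.62 × 25) = 0.84 × 15.5000 = 13.0200
Higher: delay to age 11 (13.0200).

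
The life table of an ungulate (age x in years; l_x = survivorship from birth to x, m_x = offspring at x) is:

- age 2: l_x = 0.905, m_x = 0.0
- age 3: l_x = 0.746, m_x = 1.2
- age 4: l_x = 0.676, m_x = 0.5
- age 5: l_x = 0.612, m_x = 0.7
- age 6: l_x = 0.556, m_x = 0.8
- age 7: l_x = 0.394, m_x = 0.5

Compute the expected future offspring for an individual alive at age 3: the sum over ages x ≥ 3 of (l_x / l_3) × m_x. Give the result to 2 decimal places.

l_3 = 0.746. Conditional survival from age 3 to x is l_x / l_3.
  x=3: (0.746/0.746) × 1.2 = 1.2000
  x=4: (0.676/0.746) × 0.5 = 0.4531
  x=5: (0.612/0.746) × 0.7 = 0.5743
  x=6: (0.556/0.746) × 0.8 = 0.5962
  x=7: (0.394/0.746) × 0.5 = 0.2641
Sum = 1.2000 + 0.4531 + 0.5743 + 0.5962 + 0.2641 = 3.0877

3.09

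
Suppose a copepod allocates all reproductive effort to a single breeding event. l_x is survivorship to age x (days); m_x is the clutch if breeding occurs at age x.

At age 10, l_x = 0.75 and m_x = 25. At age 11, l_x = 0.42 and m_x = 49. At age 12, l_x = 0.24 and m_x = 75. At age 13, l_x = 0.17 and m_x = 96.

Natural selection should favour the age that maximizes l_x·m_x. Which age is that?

11

Expected offspring if breeding at age x = l_x × m_x:
  age 10: 0.75 × 25 = 18.750
  age 11: 0.42 × 49 = 20.580
  age 12: 0.24 × 75 = 18.000
  age 13: 0.17 × 96 = 16.320
Maximum at age 11 (20.580).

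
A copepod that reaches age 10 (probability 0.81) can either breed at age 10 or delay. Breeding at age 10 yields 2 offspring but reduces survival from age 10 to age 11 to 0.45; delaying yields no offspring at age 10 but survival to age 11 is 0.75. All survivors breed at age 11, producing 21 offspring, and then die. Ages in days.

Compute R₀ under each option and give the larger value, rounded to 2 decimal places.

12.76

breed at age 10: R₀ = 0.81 × (2 + 0.45 × 21) = 0.81 × 11.4500 = 9.2745
delay to age 11: R₀ = 0.81 × (0.75 × 21) = 0.81 × 15.7500 = 12.7575
Higher: delay to age 11 (12.7575).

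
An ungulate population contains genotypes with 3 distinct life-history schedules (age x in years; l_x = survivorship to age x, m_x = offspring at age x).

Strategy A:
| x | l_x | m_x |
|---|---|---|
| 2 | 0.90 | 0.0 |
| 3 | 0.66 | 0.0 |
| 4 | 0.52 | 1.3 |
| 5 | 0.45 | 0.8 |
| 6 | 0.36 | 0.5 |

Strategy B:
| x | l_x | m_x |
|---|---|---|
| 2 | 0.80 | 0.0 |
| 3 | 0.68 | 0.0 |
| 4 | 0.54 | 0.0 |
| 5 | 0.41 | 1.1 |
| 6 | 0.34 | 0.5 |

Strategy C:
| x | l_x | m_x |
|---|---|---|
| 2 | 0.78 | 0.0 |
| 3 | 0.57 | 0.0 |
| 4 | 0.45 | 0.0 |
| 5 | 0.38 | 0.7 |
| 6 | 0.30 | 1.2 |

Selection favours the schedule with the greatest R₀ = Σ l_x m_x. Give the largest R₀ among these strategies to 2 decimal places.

1.22

Strategy A: R₀ = 0.90×0.0 + 0.66×0.0 + 0.52×1.3 + 0.45×0.8 + 0.36×0.5 = 1.2160
Strategy B: R₀ = 0.80×0.0 + 0.68×0.0 + 0.54×0.0 + 0.41×1.1 + 0.34×0.5 = 0.6210
Strategy C: R₀ = 0.78×0.0 + 0.57×0.0 + 0.45×0.0 + 0.38×0.7 + 0.30×1.2 = 0.6260
Highest R₀: strategy A with 1.2160.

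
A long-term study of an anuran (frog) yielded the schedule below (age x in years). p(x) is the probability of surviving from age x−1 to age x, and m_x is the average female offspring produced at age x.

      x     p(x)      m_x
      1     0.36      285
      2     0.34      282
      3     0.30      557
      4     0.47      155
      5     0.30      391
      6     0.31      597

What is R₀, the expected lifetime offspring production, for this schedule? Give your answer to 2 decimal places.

Survivorship from birth: l_x = p_1·p_2·…·p_x.
  l_1 = 0.36000
  l_2 = 0.12240
  l_3 = 0.03672
  l_4 = 0.01726
  l_5 = 0.00518
  l_6 = 0.00161
R₀ = Σ l_x m_x:
  age 1: 0.36000 × 285 = 102.6000
  age 2: 0.12240 × 282 = 34.5168
  age 3: 0.03672 × 557 = 20.4530
  age 4: 0.01726 × 155 = 2.6753
  age 5: 0.00518 × 391 = 2.0254
  age 6: 0.00161 × 597 = 0.9612
R₀ = 102.6000 + 34.5168 + 20.4530 + 2.6753 + 2.0254 + 0.9612 = 163.2317

163.23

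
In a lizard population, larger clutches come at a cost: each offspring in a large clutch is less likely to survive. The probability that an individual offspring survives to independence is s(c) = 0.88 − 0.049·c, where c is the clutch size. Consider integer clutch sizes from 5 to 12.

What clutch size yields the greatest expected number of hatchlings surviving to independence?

Expected hatchlings surviving to independence = c × s(c):
  c=5: 5 × 0.635 = 3.175
  c=6: 6 × 0.586 = 3.516
  c=7: 7 × 0.537 = 3.759
  c=8: 8 × 0.488 = 3.904
  c=9: 9 × 0.439 = 3.951
  c=10: 10 × 0.390 = 3.900
  c=11: 11 × 0.341 = 3.751
  c=12: 12 × 0.292 = 3.504
Maximum at c = 9 (3.951 hatchlings surviving to independence).

9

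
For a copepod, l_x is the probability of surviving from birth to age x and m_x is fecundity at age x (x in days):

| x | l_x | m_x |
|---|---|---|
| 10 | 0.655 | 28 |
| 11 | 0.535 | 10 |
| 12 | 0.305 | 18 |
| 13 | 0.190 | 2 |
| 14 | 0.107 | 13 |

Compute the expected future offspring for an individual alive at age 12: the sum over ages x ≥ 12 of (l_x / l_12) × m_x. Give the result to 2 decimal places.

l_12 = 0.305. Conditional survival from age 12 to x is l_x / l_12.
  x=12: (0.305/0.305) × 18 = 18.0000
  x=13: (0.190/0.305) × 2 = 1.2459
  x=14: (0.107/0.305) × 13 = 4.5607
Sum = 18.0000 + 1.2459 + 4.5607 = 23.8066

23.81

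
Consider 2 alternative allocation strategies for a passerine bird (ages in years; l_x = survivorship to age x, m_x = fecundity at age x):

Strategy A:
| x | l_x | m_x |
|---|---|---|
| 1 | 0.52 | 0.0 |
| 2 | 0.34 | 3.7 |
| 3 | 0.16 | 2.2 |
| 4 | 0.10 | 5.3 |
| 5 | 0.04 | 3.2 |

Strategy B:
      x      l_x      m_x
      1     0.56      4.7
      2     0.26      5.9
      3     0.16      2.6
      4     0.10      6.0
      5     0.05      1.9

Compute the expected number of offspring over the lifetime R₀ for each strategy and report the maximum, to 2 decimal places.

Strategy A: R₀ = 0.52×0.0 + 0.34×3.7 + 0.16×2.2 + 0.10×5.3 + 0.04×3.2 = 2.2680
Strategy B: R₀ = 0.56×4.7 + 0.26×5.9 + 0.16×2.6 + 0.10×6.0 + 0.05×1.9 = 5.2770
Highest R₀: strategy B with 5.2770.

5.28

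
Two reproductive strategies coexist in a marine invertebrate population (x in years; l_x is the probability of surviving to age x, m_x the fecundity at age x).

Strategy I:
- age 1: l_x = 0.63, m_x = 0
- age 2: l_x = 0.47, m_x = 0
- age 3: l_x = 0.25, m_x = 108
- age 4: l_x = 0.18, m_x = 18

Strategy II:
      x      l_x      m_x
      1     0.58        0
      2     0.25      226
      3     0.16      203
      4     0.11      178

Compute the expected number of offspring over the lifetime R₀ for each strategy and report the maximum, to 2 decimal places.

Strategy I: R₀ = 0.63×0 + 0.47×0 + 0.25×108 + 0.18×18 = 30.2400
Strategy II: R₀ = 0.58×0 + 0.25×226 + 0.16×203 + 0.11×178 = 108.5600
Highest R₀: strategy II with 108.5600.

108.56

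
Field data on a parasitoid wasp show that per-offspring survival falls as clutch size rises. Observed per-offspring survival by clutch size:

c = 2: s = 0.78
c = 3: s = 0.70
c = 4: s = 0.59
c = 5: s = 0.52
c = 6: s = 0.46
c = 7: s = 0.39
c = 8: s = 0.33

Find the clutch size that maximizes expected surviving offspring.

Expected surviving offspring = c × s(c):
  c=2: 2 × 0.78 = 1.560
  c=3: 3 × 0.70 = 2.100
  c=4: 4 × 0.59 = 2.360
  c=5: 5 × 0.52 = 2.600
  c=6: 6 × 0.46 = 2.760
  c=7: 7 × 0.39 = 2.730
  c=8: 8 × 0.33 = 2.640
Maximum at c = 6 (2.760 surviving offspring).

6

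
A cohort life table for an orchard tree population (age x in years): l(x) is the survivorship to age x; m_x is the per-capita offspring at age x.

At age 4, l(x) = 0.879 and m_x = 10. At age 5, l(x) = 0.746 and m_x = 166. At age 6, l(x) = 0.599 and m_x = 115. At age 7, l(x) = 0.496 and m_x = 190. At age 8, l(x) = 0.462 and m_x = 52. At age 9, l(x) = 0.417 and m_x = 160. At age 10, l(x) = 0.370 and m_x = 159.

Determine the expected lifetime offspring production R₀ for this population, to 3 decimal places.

445.325

R₀ = Σ l(x) m_x:
  age 4: 0.879 × 10 = 8.7900
  age 5: 0.746 × 166 = 123.8360
  age 6: 0.599 × 115 = 68.8850
  age 7: 0.496 × 190 = 94.2400
  age 8: 0.462 × 52 = 24.0240
  age 9: 0.417 × 160 = 66.7200
  age 10: 0.370 × 159 = 58.8300
R₀ = 8.7900 + 123.8360 + 68.8850 + 94.2400 + 24.0240 + 66.7200 + 58.8300 = 445.3250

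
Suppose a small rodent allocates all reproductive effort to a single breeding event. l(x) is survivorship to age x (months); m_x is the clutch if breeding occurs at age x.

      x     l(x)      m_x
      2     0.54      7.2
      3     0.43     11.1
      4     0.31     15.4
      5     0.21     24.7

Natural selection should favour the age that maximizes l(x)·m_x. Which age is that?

5

Expected offspring if breeding at age x = l(x) × m_x:
  age 2: 0.54 × 7.2 = 3.888
  age 3: 0.43 × 11.1 = 4.773
  age 4: 0.31 × 15.4 = 4.774
  age 5: 0.21 × 24.7 = 5.187
Maximum at age 5 (5.187).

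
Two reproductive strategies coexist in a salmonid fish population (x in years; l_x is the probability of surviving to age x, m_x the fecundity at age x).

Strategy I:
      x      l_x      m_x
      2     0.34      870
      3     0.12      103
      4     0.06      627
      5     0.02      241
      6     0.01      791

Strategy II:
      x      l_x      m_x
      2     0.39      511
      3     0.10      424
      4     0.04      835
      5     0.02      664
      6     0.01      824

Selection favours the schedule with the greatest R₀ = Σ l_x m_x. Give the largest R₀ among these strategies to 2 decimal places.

358.51

Strategy I: R₀ = 0.34×870 + 0.12×103 + 0.06×627 + 0.02×241 + 0.01×791 = 358.5100
Strategy II: R₀ = 0.39×511 + 0.10×424 + 0.04×835 + 0.02×664 + 0.01×824 = 296.6100
Highest R₀: strategy I with 358.5100.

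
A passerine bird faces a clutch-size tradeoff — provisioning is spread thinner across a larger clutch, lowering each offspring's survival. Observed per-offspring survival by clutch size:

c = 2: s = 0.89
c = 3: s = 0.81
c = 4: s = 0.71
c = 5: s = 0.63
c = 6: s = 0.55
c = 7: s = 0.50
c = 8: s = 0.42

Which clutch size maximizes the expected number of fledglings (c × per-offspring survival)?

Expected fledglings = c × s(c):
  c=2: 2 × 0.89 = 1.780
  c=3: 3 × 0.81 = 2.430
  c=4: 4 × 0.71 = 2.840
  c=5: 5 × 0.63 = 3.150
  c=6: 6 × 0.55 = 3.300
  c=7: 7 × 0.50 = 3.500
  c=8: 8 × 0.42 = 3.360
Maximum at c = 7 (3.500 fledglings).

7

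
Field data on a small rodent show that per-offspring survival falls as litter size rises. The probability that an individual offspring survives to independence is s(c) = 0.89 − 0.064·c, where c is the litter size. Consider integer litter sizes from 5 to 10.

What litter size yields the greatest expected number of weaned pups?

7

Expected weaned pups = c × s(c):
  c=5: 5 × 0.570 = 2.850
  c=6: 6 × 0.506 = 3.036
  c=7: 7 × 0.442 = 3.094
  c=8: 8 × 0.378 = 3.024
  c=9: 9 × 0.314 = 2.826
  c=10: 10 × 0.250 = 2.500
Maximum at c = 7 (3.094 weaned pups).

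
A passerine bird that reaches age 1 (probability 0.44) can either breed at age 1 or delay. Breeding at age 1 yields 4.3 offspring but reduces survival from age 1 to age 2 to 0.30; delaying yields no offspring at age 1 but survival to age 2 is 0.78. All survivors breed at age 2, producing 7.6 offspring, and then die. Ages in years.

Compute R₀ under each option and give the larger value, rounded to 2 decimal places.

breed at age 1: R₀ = 0.44 × (4.3 + 0.30 × 7.6) = 0.44 × 6.5800 = 2.8952
delay to age 2: R₀ = 0.44 × (0.78 × 7.6) = 0.44 × 5.9280 = 2.6083
Higher: breed at age 1 (2.8952).

2.90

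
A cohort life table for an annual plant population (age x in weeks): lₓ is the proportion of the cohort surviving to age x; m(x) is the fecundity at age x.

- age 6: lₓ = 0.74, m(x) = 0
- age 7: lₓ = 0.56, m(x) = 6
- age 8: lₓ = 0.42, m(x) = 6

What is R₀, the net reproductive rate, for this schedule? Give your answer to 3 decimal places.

5.880

R₀ = Σ lₓ m(x):
  age 6: 0.74 × 0 = 0.0000
  age 7: 0.56 × 6 = 3.3600
  age 8: 0.42 × 6 = 2.5200
R₀ = 0.0000 + 3.3600 + 2.5200 = 5.8800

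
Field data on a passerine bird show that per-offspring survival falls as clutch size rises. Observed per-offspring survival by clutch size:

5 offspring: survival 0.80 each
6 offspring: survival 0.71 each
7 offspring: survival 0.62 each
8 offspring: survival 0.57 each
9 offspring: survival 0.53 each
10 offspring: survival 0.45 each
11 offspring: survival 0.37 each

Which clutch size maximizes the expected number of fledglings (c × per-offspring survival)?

9

Expected fledglings = c × s(c):
  c=5: 5 × 0.80 = 4.000
  c=6: 6 × 0.71 = 4.260
  c=7: 7 × 0.62 = 4.340
  c=8: 8 × 0.57 = 4.560
  c=9: 9 × 0.53 = 4.770
  c=10: 10 × 0.45 = 4.500
  c=11: 11 × 0.37 = 4.070
Maximum at c = 9 (4.770 fledglings).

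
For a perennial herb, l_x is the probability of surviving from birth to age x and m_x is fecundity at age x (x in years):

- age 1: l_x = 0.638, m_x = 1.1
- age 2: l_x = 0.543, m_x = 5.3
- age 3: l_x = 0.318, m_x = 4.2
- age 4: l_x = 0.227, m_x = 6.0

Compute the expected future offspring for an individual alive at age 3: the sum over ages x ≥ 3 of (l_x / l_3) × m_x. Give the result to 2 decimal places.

l_3 = 0.318. Conditional survival from age 3 to x is l_x / l_3.
  x=3: (0.318/0.318) × 4.2 = 4.2000
  x=4: (0.227/0.318) × 6.0 = 4.2830
Sum = 4.2000 + 4.2830 = 8.4830

8.48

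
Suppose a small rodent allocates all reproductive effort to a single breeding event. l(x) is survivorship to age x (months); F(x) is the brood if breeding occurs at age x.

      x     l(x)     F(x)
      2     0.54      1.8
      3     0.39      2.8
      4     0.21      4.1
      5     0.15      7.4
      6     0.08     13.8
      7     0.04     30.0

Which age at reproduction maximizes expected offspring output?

Expected offspring if breeding at age x = l(x) × F(x):
  age 2: 0.54 × 1.8 = 0.972
  age 3: 0.39 × 2.8 = 1.092
  age 4: 0.21 × 4.1 = 0.861
  age 5: 0.15 × 7.4 = 1.110
  age 6: 0.08 × 13.8 = 1.104
  age 7: 0.04 × 30.0 = 1.200
Maximum at age 7 (1.200).

7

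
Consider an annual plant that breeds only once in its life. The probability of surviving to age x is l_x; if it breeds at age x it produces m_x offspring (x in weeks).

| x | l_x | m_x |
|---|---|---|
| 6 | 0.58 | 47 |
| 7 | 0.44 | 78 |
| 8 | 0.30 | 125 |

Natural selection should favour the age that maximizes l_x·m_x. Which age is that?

Expected offspring if breeding at age x = l_x × m_x:
  age 6: 0.58 × 47 = 27.260
  age 7: 0.44 × 78 = 34.320
  age 8: 0.30 × 125 = 37.500
Maximum at age 8 (37.500).

8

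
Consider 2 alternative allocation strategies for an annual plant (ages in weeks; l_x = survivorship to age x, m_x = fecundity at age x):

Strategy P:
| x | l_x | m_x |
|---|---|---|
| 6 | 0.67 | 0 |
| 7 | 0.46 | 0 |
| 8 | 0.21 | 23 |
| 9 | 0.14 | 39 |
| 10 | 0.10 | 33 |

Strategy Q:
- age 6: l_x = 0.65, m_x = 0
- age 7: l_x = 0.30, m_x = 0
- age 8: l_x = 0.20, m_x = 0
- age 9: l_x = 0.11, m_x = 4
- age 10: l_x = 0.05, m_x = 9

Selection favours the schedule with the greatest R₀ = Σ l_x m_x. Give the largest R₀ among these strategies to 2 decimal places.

13.59

Strategy P: R₀ = 0.67×0 + 0.46×0 + 0.21×23 + 0.14×39 + 0.10×33 = 13.5900
Strategy Q: R₀ = 0.65×0 + 0.30×0 + 0.20×0 + 0.11×4 + 0.05×9 = 0.8900
Highest R₀: strategy P with 13.5900.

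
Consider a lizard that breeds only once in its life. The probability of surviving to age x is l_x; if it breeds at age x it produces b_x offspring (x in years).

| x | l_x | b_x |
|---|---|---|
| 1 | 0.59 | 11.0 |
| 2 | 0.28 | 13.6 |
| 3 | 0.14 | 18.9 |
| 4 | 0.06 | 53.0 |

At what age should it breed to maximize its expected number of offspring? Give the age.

1

Expected offspring if breeding at age x = l_x × b_x:
  age 1: 0.59 × 11.0 = 6.490
  age 2: 0.28 × 13.6 = 3.808
  age 3: 0.14 × 18.9 = 2.646
  age 4: 0.06 × 53.0 = 3.180
Maximum at age 1 (6.490).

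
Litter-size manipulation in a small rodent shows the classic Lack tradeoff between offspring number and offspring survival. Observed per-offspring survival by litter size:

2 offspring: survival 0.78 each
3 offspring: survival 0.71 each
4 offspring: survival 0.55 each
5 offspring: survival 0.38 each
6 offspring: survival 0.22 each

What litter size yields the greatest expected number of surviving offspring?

4

Expected surviving offspring = c × s(c):
  c=2: 2 × 0.78 = 1.560
  c=3: 3 × 0.71 = 2.130
  c=4: 4 × 0.55 = 2.200
  c=5: 5 × 0.38 = 1.900
  c=6: 6 × 0.22 = 1.320
Maximum at c = 4 (2.200 surviving offspring).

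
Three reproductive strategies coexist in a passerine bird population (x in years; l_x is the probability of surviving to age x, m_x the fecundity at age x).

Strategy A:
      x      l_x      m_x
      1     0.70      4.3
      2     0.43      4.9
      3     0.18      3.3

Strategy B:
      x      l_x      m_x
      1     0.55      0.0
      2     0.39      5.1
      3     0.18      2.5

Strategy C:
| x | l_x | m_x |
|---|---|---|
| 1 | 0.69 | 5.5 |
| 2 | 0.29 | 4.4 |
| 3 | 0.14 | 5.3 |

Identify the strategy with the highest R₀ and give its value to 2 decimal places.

5.81

Strategy A: R₀ = 0.70×4.3 + 0.43×4.9 + 0.18×3.3 = 5.7110
Strategy B: R₀ = 0.55×0.0 + 0.39×5.1 + 0.18×2.5 = 2.4390
Strategy C: R₀ = 0.69×5.5 + 0.29×4.4 + 0.14×5.3 = 5.8130
Highest R₀: strategy C with 5.8130.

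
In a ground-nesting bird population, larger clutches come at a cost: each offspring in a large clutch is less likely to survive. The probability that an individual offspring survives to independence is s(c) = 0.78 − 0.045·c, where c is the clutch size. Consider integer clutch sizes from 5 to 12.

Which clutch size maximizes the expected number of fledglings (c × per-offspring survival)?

Expected fledglings = c × s(c):
  c=5: 5 × 0.555 = 2.775
  c=6: 6 × 0.510 = 3.060
  c=7: 7 × 0.465 = 3.255
  c=8: 8 × 0.420 = 3.360
  c=9: 9 × 0.375 = 3.375
  c=10: 10 × 0.330 = 3.300
  c=11: 11 × 0.285 = 3.135
  c=12: 12 × 0.240 = 2.880
Maximum at c = 9 (3.375 fledglings).

9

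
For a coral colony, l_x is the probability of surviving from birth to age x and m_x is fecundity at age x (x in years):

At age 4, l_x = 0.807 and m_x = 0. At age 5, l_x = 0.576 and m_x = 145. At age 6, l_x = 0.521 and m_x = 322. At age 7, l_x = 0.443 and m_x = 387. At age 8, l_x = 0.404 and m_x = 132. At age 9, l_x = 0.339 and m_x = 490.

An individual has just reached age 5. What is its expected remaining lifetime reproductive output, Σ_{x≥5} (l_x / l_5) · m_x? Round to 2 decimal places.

1114.86

l_5 = 0.576. Conditional survival from age 5 to x is l_x / l_5.
  x=5: (0.576/0.576) × 145 = 145.0000
  x=6: (0.521/0.576) × 322 = 291.2535
  x=7: (0.443/0.576) × 387 = 297.6406
  x=8: (0.404/0.576) × 132 = 92.5833
  x=9: (0.339/0.576) × 490 = 288.3854
Sum = 145.0000 + 291.2535 + 297.6406 + 92.5833 + 288.3854 = 1114.8628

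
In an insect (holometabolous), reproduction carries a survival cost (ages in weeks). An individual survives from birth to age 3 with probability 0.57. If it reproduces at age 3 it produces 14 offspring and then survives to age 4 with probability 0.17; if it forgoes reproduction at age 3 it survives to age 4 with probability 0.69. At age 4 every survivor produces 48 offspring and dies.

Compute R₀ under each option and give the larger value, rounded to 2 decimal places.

breed at age 3: R₀ = 0.57 × (14 + 0.17 × 48) = 0.57 × 22.1600 = 12.6312
delay to age 4: R₀ = 0.57 × (0.69 × 48) = 0.57 × 33.1200 = 18.8784
Higher: delay to age 4 (18.8784).

18.88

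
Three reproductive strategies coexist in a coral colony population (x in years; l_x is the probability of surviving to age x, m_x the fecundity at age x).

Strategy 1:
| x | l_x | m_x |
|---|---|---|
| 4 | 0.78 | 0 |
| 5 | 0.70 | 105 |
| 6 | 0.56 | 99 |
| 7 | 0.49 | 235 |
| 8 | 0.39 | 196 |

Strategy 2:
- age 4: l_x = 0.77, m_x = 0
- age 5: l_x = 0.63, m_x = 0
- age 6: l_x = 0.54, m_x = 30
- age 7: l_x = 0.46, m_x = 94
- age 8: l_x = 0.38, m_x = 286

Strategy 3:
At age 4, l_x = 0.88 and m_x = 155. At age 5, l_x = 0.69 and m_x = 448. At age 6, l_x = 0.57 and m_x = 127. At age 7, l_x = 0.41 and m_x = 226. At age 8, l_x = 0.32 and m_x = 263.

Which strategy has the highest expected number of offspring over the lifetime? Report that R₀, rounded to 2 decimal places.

Strategy 1: R₀ = 0.78×0 + 0.70×105 + 0.56×99 + 0.49×235 + 0.39×196 = 320.5300
Strategy 2: R₀ = 0.77×0 + 0.63×0 + 0.54×30 + 0.46×94 + 0.38×286 = 168.1200
Strategy 3: R₀ = 0.88×155 + 0.69×448 + 0.57×127 + 0.41×226 + 0.32×263 = 694.7300
Highest R₀: strategy 3 with 694.7300.

694.73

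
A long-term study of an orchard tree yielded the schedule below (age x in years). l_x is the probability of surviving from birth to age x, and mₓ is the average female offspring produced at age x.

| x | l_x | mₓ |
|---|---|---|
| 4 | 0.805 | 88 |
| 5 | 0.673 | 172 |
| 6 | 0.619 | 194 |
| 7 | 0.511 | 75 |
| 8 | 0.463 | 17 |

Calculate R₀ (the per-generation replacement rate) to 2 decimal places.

352.88

R₀ = Σ l_x mₓ:
  age 4: 0.805 × 88 = 70.8400
  age 5: 0.673 × 172 = 115.7560
  age 6: 0.619 × 194 = 120.0860
  age 7: 0.511 × 75 = 38.3250
  age 8: 0.463 × 17 = 7.8710
R₀ = 70.8400 + 115.7560 + 120.0860 + 38.3250 + 7.8710 = 352.8780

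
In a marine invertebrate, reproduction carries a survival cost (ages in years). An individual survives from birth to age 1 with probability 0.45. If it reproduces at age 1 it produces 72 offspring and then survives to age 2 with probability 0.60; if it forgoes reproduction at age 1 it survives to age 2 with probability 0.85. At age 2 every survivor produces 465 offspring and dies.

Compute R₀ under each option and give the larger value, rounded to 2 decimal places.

177.86

breed at age 1: R₀ = 0.45 × (72 + 0.60 × 465) = 0.45 × 351.0000 = 157.9500
delay to age 2: R₀ = 0.45 × (0.85 × 465) = 0.45 × 395.2500 = 177.8625
Higher: delay to age 2 (177.8625).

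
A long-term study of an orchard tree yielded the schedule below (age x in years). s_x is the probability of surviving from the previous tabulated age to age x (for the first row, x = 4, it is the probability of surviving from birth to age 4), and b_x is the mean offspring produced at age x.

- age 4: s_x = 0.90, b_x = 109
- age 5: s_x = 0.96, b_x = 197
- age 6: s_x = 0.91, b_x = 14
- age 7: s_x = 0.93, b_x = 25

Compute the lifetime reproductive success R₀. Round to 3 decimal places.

297.595

Survivorship from birth: l_x = s_4·s_5·…·s_x.
  l_4 = 0.90000
  l_5 = 0.86400
  l_6 = 0.78624
  l_7 = 0.73120
R₀ = Σ l_x b_x:
  age 4: 0.90000 × 109 = 98.1000
  age 5: 0.86400 × 197 = 170.2080
  age 6: 0.78624 × 14 = 11.0074
  age 7: 0.73120 × 25 = 18.2800
R₀ = 98.1000 + 170.2080 + 11.0074 + 18.2800 = 297.5954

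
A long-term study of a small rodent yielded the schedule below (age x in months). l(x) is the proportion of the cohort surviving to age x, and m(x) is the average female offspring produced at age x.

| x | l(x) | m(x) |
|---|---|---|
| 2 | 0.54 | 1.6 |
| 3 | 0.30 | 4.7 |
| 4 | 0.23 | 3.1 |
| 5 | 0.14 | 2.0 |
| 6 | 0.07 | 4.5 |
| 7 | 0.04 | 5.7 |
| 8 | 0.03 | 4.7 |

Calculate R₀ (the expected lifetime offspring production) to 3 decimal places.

R₀ = Σ l(x) m(x):
  age 2: 0.54 × 1.6 = 0.8640
  age 3: 0.30 × 4.7 = 1.4100
  age 4: 0.23 × 3.1 = 0.7130
  age 5: 0.14 × 2.0 = 0.2800
  age 6: 0.07 × 4.5 = 0.3150
  age 7: 0.04 × 5.7 = 0.2280
  age 8: 0.03 × 4.7 = 0.1410
R₀ = 0.8640 + 1.4100 + 0.7130 + 0.2800 + 0.3150 + 0.2280 + 0.1410 = 3.9510

3.951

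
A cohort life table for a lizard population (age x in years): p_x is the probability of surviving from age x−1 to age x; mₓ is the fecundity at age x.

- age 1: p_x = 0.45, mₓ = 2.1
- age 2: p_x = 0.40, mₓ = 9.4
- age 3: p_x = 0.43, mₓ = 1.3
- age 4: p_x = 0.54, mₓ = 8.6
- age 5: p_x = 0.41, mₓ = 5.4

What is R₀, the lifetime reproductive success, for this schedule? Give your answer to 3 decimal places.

Survivorship from birth: l_x = p_1·p_2·…·p_x.
  l_1 = 0.45000
  l_2 = 0.18000
  l_3 = 0.07740
  l_4 = 0.04180
  l_5 = 0.01714
R₀ = Σ l_x mₓ:
  age 1: 0.45000 × 2.1 = 0.9450
  age 2: 0.18000 × 9.4 = 1.6920
  age 3: 0.07740 × 1.3 = 0.1006
  age 4: 0.04180 × 8.6 = 0.3595
  age 5: 0.01714 × 5.4 = 0.0926
R₀ = 0.9450 + 1.6920 + 0.1006 + 0.3595 + 0.0926 = 3.1897

3.190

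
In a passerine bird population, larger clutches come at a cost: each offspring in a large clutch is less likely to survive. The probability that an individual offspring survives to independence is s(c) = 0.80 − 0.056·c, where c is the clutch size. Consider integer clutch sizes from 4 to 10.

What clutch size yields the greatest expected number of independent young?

7

Expected independent young = c × s(c):
  c=4: 4 × 0.576 = 2.304
  c=5: 5 × 0.520 = 2.600
  c=6: 6 × 0.464 = 2.784
  c=7: 7 × 0.408 = 2.856
  c=8: 8 × 0.352 = 2.816
  c=9: 9 × 0.296 = 2.664
  c=10: 10 × 0.240 = 2.400
Maximum at c = 7 (2.856 independent young).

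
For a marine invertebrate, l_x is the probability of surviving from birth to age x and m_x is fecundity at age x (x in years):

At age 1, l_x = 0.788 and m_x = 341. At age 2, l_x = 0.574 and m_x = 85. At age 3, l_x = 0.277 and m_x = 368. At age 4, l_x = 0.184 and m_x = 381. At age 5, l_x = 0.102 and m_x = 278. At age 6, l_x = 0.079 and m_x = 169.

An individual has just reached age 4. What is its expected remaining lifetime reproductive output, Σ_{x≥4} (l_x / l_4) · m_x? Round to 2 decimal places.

l_4 = 0.184. Conditional survival from age 4 to x is l_x / l_4.
  x=4: (0.184/0.184) × 381 = 381.0000
  x=5: (0.102/0.184) × 278 = 154.1087
  x=6: (0.079/0.184) × 169 = 72.5598
Sum = 381.0000 + 154.1087 + 72.5598 = 607.6685

607.67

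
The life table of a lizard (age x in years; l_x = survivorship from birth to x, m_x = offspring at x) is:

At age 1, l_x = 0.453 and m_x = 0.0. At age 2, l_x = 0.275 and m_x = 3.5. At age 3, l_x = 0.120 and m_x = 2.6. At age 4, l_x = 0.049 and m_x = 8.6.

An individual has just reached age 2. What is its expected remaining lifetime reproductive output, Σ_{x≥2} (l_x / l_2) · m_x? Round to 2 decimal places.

6.17

l_2 = 0.275. Conditional survival from age 2 to x is l_x / l_2.
  x=2: (0.275/0.275) × 3.5 = 3.5000
  x=3: (0.120/0.275) × 2.6 = 1.1345
  x=4: (0.049/0.275) × 8.6 = 1.5324
Sum = 3.5000 + 1.1345 + 1.5324 = 6.1669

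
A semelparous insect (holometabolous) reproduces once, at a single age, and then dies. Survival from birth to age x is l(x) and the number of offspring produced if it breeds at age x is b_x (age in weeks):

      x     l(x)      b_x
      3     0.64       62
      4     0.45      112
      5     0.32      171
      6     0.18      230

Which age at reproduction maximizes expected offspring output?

5

Expected offspring if breeding at age x = l(x) × b_x:
  age 3: 0.64 × 62 = 39.680
  age 4: 0.45 × 112 = 50.400
  age 5: 0.32 × 171 = 54.720
  age 6: 0.18 × 230 = 41.400
Maximum at age 5 (54.720).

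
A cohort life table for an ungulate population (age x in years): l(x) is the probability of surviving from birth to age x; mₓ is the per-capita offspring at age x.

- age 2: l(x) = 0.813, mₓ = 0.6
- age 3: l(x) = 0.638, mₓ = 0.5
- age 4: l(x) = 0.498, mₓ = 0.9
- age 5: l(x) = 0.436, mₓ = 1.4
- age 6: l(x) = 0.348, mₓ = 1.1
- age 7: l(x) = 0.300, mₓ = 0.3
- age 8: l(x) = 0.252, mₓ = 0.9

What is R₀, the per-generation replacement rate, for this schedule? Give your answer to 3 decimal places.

2.565

R₀ = Σ l(x) mₓ:
  age 2: 0.813 × 0.6 = 0.4878
  age 3: 0.638 × 0.5 = 0.3190
  age 4: 0.498 × 0.9 = 0.4482
  age 5: 0.436 × 1.4 = 0.6104
  age 6: 0.348 × 1.1 = 0.3828
  age 7: 0.300 × 0.3 = 0.0900
  age 8: 0.252 × 0.9 = 0.2268
R₀ = 0.4878 + 0.3190 + 0.4482 + 0.6104 + 0.3828 + 0.0900 + 0.2268 = 2.5650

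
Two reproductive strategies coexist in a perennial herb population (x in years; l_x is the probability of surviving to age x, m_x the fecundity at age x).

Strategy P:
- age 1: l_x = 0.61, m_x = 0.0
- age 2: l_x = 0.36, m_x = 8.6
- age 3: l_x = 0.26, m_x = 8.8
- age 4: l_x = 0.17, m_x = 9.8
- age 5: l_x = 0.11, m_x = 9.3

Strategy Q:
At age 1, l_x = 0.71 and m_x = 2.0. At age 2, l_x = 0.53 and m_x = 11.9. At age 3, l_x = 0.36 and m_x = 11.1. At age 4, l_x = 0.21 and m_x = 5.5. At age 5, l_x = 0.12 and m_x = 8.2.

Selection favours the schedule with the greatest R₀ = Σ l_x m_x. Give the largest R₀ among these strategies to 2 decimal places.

Strategy P: R₀ = 0.61×0.0 + 0.36×8.6 + 0.26×8.8 + 0.17×9.8 + 0.11×9.3 = 8.0730
Strategy Q: R₀ = 0.71×2.0 + 0.53×11.9 + 0.36×11.1 + 0.21×5.5 + 0.12×8.2 = 13.8620
Highest R₀: strategy Q with 13.8620.

13.86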